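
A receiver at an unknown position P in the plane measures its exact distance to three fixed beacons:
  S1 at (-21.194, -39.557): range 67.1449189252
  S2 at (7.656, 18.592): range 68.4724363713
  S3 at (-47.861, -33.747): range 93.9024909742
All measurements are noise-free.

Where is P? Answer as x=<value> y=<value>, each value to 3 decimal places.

x=45.937 y=-38.180

eq1: (x + 21.194)² + (y + 39.557)² = 67.1449189252²
eq2: (x − 7.656)² + (y − 18.592)² = 68.4724363713²
eq3: (x + 47.861)² + (y + 33.747)² = 93.9024909742²
eq1−eq3, eq1−eq2 (x²,y² cancel):
  -53.334·x + 11.620·y = -2893.644229
  57.700·x + 116.298·y = -1789.699490
det = -53.334·116.298 − 11.620·57.700 = -6873.111532
x = (-2893.644229·116.298 − 11.620·-1789.699490) / -6873.111532 = 45.936797
y = (-53.334·-1789.699490 − -2893.644229·57.700) / -6873.111532 = -38.179957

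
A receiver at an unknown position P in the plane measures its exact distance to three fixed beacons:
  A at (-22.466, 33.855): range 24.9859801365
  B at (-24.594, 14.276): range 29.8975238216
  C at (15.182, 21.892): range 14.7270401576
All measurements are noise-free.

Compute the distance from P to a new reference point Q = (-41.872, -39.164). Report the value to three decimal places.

eq1: (x + 22.466)² + (y − 33.855)² = 24.9859801365²
eq2: (x + 24.594)² + (y − 14.276)² = 29.8975238216²
eq3: (x − 15.182)² + (y − 21.892)² = 14.7270401576²
eq1−eq2, eq1−eq3 (x²,y² cancel):
  -4.256·x − 39.158·y = -1111.775896
  75.296·x − 23.926·y = -533.715901
det = -4.256·-23.926 − -39.158·75.296 = 3050.269824
x = (-1111.775896·-23.926 − -39.158·-533.715901) / 3050.269824 = 1.869049
y = (-4.256·-533.715901 − -1111.775896·75.296) / 3050.269824 = 28.188907
|P − Q| = √((1.869049 − -41.872)² + (28.188907 − -39.164)²) = 80.309983

80.310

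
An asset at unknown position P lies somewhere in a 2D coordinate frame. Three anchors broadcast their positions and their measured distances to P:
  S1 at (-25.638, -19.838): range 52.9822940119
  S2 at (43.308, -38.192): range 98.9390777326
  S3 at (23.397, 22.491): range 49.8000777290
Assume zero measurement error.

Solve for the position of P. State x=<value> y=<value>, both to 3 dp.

x=-25.251 y=33.143

eq1: (x + 25.638)² + (y + 19.838)² = 52.9822940119²
eq2: (x − 43.308)² + (y + 38.192)² = 98.9390777326²
eq3: (x − 23.397)² + (y − 22.491)² = 49.8000777290²
eq2−eq1, eq2−eq3 (x²,y² cancel):
  -137.892·x + 36.708·y = 4698.459184
  -39.822·x + 121.366·y = 5027.946323
det = -137.892·121.366 − 36.708·-39.822 = -15273.614496
x = (4698.459184·121.366 − 36.708·5027.946323) / -15273.614496 = -25.250562
y = (-137.892·5027.946323 − 4698.459184·-39.822) / -15273.614496 = 33.142877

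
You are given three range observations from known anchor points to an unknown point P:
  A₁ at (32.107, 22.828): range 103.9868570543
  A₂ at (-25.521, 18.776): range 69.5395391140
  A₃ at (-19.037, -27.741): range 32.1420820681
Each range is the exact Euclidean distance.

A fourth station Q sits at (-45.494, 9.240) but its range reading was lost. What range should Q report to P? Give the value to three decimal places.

eq1: (x − 32.107)² + (y − 22.828)² = 103.9868570543²
eq2: (x + 25.521)² + (y − 18.776)² = 69.5395391140²
eq3: (x + 19.037)² + (y + 27.741)² = 32.1420820681²
eq2−eq1, eq2−eq3 (x²,y² cancel):
  115.256·x + 8.104·y = -5429.401524
  12.968·x − 93.034·y = 3930.744894
det = 115.256·-93.034 − 8.104·12.968 = -10827.819376
x = (-5429.401524·-93.034 − 8.104·3930.744894) / -10827.819376 = -43.708171
y = (115.256·3930.744894 − -5429.401524·12.968) / -10827.819376 = -48.343105
|P − Q| = √((-43.708171 − -45.494)² + (-48.343105 − 9.240)²) = 57.610791

57.611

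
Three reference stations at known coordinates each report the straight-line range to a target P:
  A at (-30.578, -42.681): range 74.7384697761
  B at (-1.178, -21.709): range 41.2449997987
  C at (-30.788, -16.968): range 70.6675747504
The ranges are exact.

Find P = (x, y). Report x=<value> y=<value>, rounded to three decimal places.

eq1: (x + 30.578)² + (y + 42.681)² = 74.7384697761²
eq2: (x + 1.178)² + (y + 21.709)² = 41.2449997987²
eq3: (x + 30.788)² + (y + 16.968)² = 70.6675747504²
eq2−eq1, eq2−eq3 (x²,y² cancel):
  -58.800·x − 41.944·y = -1600.675376
  -59.220·x + 9.482·y = -2529.610510
det = -58.800·9.482 − -41.944·-59.220 = -3041.465280
x = (-1600.675376·9.482 − -41.944·-2529.610510) / -3041.465280 = 39.875381
y = (-58.800·-2529.610510 − -1600.675376·-59.220) / -3041.465280 = -17.737866

x=39.875 y=-17.738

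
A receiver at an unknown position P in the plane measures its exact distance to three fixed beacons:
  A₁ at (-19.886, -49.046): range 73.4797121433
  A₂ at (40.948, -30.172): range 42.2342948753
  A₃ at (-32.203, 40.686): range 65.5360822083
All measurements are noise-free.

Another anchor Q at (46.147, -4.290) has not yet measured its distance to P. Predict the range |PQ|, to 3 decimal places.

24.838

eq1: (x + 19.886)² + (y + 49.046)² = 73.4797121433²
eq2: (x − 40.948)² + (y + 30.172)² = 42.2342948753²
eq3: (x + 32.203)² + (y − 40.686)² = 65.5360822083²
eq1−eq2, eq1−eq3 (x²,y² cancel):
  121.668·x + 37.748·y = 3401.657609
  -24.634·x + 179.464·y = 995.710718
det = 121.668·179.464 − 37.748·-24.634 = 22764.910184
x = (3401.657609·179.464 − 37.748·995.710718) / 22764.910184 = 25.165441
y = (121.668·995.710718 − 3401.657609·-24.634) / 22764.910184 = 9.002564
|P − Q| = √((25.165441 − 46.147)² + (9.002564 − -4.290)²) = 24.837836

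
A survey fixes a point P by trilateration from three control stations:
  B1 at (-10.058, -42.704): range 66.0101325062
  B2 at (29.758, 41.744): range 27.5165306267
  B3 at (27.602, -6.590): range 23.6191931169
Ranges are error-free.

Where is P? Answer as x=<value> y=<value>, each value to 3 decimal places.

eq1: (x + 10.058)² + (y + 42.704)² = 66.0101325062²
eq2: (x − 29.758)² + (y − 41.744)² = 27.5165306267²
eq3: (x − 27.602)² + (y + 6.590)² = 23.6191931169²
eq2−eq3, eq2−eq1 (x²,y² cancel):
  -4.312·x − 96.668·y = -1623.508422
  -79.632·x − 168.896·y = -4303.483256
det = -4.312·-168.896 − -96.668·-79.632 = -6969.586624
x = (-1623.508422·-168.896 − -96.668·-4303.483256) / -6969.586624 = 20.346263
y = (-4.312·-4303.483256 − -1623.508422·-79.632) / -6969.586624 = 15.887112

x=20.346 y=15.887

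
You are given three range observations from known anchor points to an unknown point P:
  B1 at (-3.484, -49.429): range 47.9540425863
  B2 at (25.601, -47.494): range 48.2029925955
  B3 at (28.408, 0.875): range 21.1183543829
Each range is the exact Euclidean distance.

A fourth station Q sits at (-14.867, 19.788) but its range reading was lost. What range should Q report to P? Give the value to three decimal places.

31.847

eq1: (x + 3.484)² + (y + 49.429)² = 47.9540425863²
eq2: (x − 25.601)² + (y + 47.494)² = 48.2029925955²
eq3: (x − 28.408)² + (y − 0.875)² = 21.1183543829²
eq2−eq1, eq2−eq3 (x²,y² cancel):
  -58.170·x − 3.870·y = -431.788645
  5.614·x + 96.738·y = -225.767545
det = -58.170·96.738 − -3.870·5.614 = -5605.523280
x = (-431.788645·96.738 − -3.870·-225.767545) / -5605.523280 = 7.607513
y = (-58.170·-225.767545 − -431.788645·5.614) / -5605.523280 = -2.775291
|P − Q| = √((7.607513 − -14.867)² + (-2.775291 − 19.788)²) = 31.846599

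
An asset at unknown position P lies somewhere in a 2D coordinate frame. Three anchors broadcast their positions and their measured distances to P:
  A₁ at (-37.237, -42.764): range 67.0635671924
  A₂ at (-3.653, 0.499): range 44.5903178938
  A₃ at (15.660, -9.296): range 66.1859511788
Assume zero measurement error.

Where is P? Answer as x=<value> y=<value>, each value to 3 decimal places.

x=-41.443 y=24.168

eq1: (x + 37.237)² + (y + 42.764)² = 67.0635671924²
eq2: (x + 3.653)² + (y − 0.499)² = 44.5903178938²
eq3: (x − 15.660)² + (y + 9.296)² = 66.1859511788²
eq1−eq2, eq1−eq3 (x²,y² cancel):
  67.168·x + 86.526·y = -692.534860
  105.794·x + 66.936·y = -2766.760738
det = 67.168·66.936 − 86.526·105.794 = -4657.974396
x = (-692.534860·66.936 − 86.526·-2766.760738) / -4657.974396 = -41.443170
y = (67.168·-2766.760738 − -692.534860·105.794) / -4657.974396 = 24.167533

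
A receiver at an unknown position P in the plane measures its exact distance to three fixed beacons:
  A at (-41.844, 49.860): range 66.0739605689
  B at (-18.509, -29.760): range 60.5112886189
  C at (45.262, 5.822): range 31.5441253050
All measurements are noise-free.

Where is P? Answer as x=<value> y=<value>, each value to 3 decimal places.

x=16.786 y=19.392

eq1: (x + 41.844)² + (y − 49.860)² = 66.0739605689²
eq2: (x + 18.509)² + (y + 29.760)² = 60.5112886189²
eq3: (x − 45.262)² + (y − 5.822)² = 31.5441253050²
eq1−eq2, eq1−eq3 (x²,y² cancel):
  46.670·x − 159.240·y = -2304.547040
  174.212·x − 88.076·y = 1216.340816
det = 46.670·-88.076 − -159.240·174.212 = 23631.011960
x = (-2304.547040·-88.076 − -159.240·1216.340816) / 23631.011960 = 16.785798
y = (46.670·1216.340816 − -2304.547040·174.212) / 23631.011960 = 19.391737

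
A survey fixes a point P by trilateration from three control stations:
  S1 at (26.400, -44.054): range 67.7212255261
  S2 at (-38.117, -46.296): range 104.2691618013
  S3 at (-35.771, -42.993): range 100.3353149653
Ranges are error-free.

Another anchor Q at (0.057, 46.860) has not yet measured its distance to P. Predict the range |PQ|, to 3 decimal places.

eq1: (x − 26.400)² + (y + 44.054)² = 67.7212255261²
eq2: (x + 38.117)² + (y + 46.296)² = 104.2691618013²
eq3: (x + 35.771)² + (y + 42.993)² = 100.3353149653²
eq1−eq2, eq1−eq3 (x²,y² cancel):
  -129.034·x − 4.484·y = -5327.383327
  -124.342·x + 2.122·y = -4990.763468
det = -129.034·2.122 − -4.484·-124.342 = -831.359676
x = (-5327.383327·2.122 − -4.484·-4990.763468) / -831.359676 = 40.515906
y = (-129.034·-4990.763468 − -5327.383327·-124.342) / -831.359676 = 22.179719
|P − Q| = √((40.515906 − 0.057)² + (22.179719 − 46.860)²) = 47.392398

47.392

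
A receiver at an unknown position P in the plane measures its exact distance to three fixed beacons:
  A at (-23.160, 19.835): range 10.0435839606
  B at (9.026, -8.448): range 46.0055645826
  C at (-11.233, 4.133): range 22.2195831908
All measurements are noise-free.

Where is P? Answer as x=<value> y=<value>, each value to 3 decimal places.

x=-31.219 y=13.842

eq1: (x + 23.160)² + (y − 19.835)² = 10.0435839606²
eq2: (x − 9.026)² + (y + 8.448)² = 46.0055645826²
eq3: (x + 11.233)² + (y − 4.133)² = 22.2195831908²
eq3−eq2, eq3−eq1 (x²,y² cancel):
  40.518·x − 25.162·y = -1613.226693
  -23.854·x + 31.404·y = 1179.387145
det = 40.518·31.404 − -25.162·-23.854 = 672.212924
x = (-1613.226693·31.404 − -25.162·1179.387145) / 672.212924 = -31.219322
y = (40.518·1179.387145 − -1613.226693·-23.854) / 672.212924 = 13.841595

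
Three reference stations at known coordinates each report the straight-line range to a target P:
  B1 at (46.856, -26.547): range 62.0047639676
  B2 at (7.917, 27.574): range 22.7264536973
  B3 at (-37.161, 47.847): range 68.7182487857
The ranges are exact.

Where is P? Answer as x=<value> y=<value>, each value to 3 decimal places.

eq1: (x − 46.856)² + (y + 26.547)² = 62.0047639676²
eq2: (x − 7.917)² + (y − 27.574)² = 22.7264536973²
eq3: (x + 37.161)² + (y − 47.847)² = 68.7182487857²
eq3−eq1, eq3−eq2 (x²,y² cancel):
  168.034·x − 148.788·y = 107.559576
  90.156·x − 40.546·y = 1358.435054
det = 168.034·-40.546 − -148.788·90.156 = 6601.024364
x = (107.559576·-40.546 − -148.788·1358.435054) / 6601.024364 = 29.958642
y = (168.034·1358.435054 − 107.559576·90.156) / 6601.024364 = 33.110942

x=29.959 y=33.111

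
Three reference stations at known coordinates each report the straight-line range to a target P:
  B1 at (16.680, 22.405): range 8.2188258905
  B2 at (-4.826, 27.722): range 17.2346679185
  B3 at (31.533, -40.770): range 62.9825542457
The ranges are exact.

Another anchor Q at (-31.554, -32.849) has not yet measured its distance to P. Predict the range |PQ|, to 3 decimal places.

65.609

eq1: (x − 16.680)² + (y − 22.405)² = 8.2188258905²
eq2: (x + 4.826)² + (y − 27.722)² = 17.2346679185²
eq3: (x − 31.533)² + (y + 40.770)² = 62.9825542457²
eq1−eq3, eq1−eq2 (x²,y² cancel):
  29.706·x − 126.350·y = -2022.936476
  -43.012·x + 10.634·y = -217.891544
det = 29.706·10.634 − -126.350·-43.012 = -5118.672596
x = (-2022.936476·10.634 − -126.350·-217.891544) / -5118.672596 = 9.581098
y = (29.706·-217.891544 − -2022.936476·-43.012) / -5118.672596 = 18.263178
|P − Q| = √((9.581098 − -31.554)² + (18.263178 − -32.849)²) = 65.609077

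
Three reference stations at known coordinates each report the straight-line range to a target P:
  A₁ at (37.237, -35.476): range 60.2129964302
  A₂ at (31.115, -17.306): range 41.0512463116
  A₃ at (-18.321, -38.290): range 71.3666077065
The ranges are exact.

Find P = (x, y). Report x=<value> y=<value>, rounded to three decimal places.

x=19.677 y=22.120

eq1: (x − 37.237)² + (y + 35.476)² = 60.2129964302²
eq2: (x − 31.115)² + (y + 17.306)² = 41.0512463116²
eq3: (x + 18.321)² + (y + 38.290)² = 71.3666077065²
eq2−eq1, eq2−eq3 (x²,y² cancel):
  12.244·x − 36.340·y = -562.900231
  -98.872·x − 41.968·y = -2873.845592
det = 12.244·-41.968 − -36.340·-98.872 = -4106.864672
x = (-562.900231·-41.968 − -36.340·-2873.845592) / -4106.864672 = 19.677238
y = (12.244·-2873.845592 − -562.900231·-98.872) / -4106.864672 = 22.119657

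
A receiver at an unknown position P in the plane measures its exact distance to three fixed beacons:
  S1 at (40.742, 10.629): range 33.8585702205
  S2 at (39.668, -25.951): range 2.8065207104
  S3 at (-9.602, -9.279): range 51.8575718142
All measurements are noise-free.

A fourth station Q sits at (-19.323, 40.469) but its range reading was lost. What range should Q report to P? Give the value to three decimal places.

eq1: (x − 40.742)² + (y − 10.629)² = 33.8585702205²
eq2: (x − 39.668)² + (y + 25.951)² = 2.8065207104²
eq3: (x + 9.602)² + (y + 9.279)² = 51.8575718142²
eq3−eq2, eq3−eq1 (x²,y² cancel):
  98.540·x − 33.344·y = 4750.037576
  100.688·x + 39.816·y = 3137.392937
det = 98.540·39.816 − -33.344·100.688 = 7280.809312
x = (4750.037576·39.816 − -33.344·3137.392937) / 7280.809312 = 40.344516
y = (98.540·3137.392937 − 4750.037576·100.688) / 7280.809312 = -23.227237
|P − Q| = √((40.344516 − -19.323)² + (-23.227237 − 40.469)²) = 87.277850

87.278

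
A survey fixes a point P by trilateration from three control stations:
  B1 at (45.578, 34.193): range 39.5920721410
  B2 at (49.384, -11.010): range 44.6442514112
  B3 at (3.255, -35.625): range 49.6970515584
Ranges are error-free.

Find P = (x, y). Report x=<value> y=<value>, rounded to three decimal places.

x=11.943 y=13.307

eq1: (x − 45.578)² + (y − 34.193)² = 39.5920721410²
eq2: (x − 49.384)² + (y + 11.010)² = 44.6442514112²
eq3: (x − 3.255)² + (y + 35.625)² = 49.6970515584²
eq2−eq3, eq2−eq1 (x²,y² cancel):
  -92.258·x − 49.230·y = -1756.951656
  -7.612·x + 90.406·y = 1112.092785
det = -92.258·90.406 − -49.230·-7.612 = -8715.415508
x = (-1756.951656·90.406 − -49.230·1112.092785) / -8715.415508 = 11.943280
y = (-92.258·1112.092785 − -1756.951656·-7.612) / -8715.415508 = 13.306695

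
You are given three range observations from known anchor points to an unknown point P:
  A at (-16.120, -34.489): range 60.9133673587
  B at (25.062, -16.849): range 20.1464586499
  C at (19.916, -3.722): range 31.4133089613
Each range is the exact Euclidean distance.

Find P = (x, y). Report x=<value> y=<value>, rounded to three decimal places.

x=43.888 y=-24.024

eq1: (x + 16.120)² + (y + 34.489)² = 60.9133673587²
eq2: (x − 25.062)² + (y + 16.849)² = 20.1464586499²
eq3: (x − 19.916)² + (y + 3.722)² = 31.4133089613²
eq2−eq3, eq2−eq1 (x²,y² cancel):
  -10.292·x + 26.254·y = -1082.408489
  -82.364·x − 35.280·y = -2767.205651
det = -10.292·-35.280 − 26.254·-82.364 = 2525.486216
x = (-1082.408489·-35.280 − 26.254·-2767.205651) / 2525.486216 = 43.887624
y = (-10.292·-2767.205651 − -1082.408489·-82.364) / 2525.486216 = -24.023656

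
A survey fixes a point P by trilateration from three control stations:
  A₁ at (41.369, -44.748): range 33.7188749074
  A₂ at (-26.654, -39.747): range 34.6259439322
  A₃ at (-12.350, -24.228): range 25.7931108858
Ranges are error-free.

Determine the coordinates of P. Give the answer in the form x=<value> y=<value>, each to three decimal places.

x=7.970 y=-40.115

eq1: (x − 41.369)² + (y + 44.748)² = 33.7188749074²
eq2: (x + 26.654)² + (y + 39.747)² = 34.6259439322²
eq3: (x + 12.350)² + (y + 24.228)² = 25.7931108858²
eq3−eq2, eq3−eq1 (x²,y² cancel):
  -28.608·x − 31.038·y = 1017.069817
  107.438·x − 41.040·y = 2502.581225
det = -28.608·-41.040 − -31.038·107.438 = 4508.732964
x = (1017.069817·-41.040 − -31.038·2502.581225) / 4508.732964 = 7.969993
y = (-28.608·2502.581225 − 1017.069817·107.438) / 4508.732964 = -40.114549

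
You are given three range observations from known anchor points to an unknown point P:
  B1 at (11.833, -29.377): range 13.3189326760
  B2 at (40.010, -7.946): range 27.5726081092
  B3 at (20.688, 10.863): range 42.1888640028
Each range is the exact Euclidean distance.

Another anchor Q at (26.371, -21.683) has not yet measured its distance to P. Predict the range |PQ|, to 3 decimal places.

9.511

eq1: (x − 11.833)² + (y + 29.377)² = 13.3189326760²
eq2: (x − 40.010)² + (y + 7.946)² = 27.5726081092²
eq3: (x − 20.688)² + (y − 10.863)² = 42.1888640028²
eq1−eq3, eq1−eq2 (x²,y² cancel):
  17.710·x + 80.480·y = -2059.536183
  56.354·x + 42.862·y = 78.056248
det = 17.710·42.862 − 80.480·56.354 = -3776.283900
x = (-2059.536183·42.862 − 80.480·78.056248) / -3776.283900 = 25.039909
y = (17.710·78.056248 − -2059.536183·56.354) / -3776.283900 = -31.100807
|P − Q| = √((25.039909 − 26.371)² + (-31.100807 − -21.683)²) = 9.511409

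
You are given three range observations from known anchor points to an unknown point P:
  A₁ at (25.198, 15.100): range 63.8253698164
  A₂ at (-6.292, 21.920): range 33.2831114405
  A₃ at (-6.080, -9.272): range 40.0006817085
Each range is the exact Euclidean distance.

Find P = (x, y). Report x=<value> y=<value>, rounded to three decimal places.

x=-38.618 y=13.995

eq1: (x − 25.198)² + (y − 15.100)² = 63.8253698164²
eq2: (x + 6.292)² + (y − 21.920)² = 33.2831114405²
eq3: (x + 6.080)² + (y + 9.272)² = 40.0006817085²
eq2−eq3, eq2−eq1 (x²,y² cancel):
  0.424·x − 62.384·y = -889.428310
  62.980·x − 13.640·y = -2623.038785
det = 0.424·-13.640 − -62.384·62.980 = 3923.160960
x = (-889.428310·-13.640 − -62.384·-2623.038785) / 3923.160960 = -38.617801
y = (0.424·-2623.038785 − -889.428310·62.980) / 3923.160960 = 13.994844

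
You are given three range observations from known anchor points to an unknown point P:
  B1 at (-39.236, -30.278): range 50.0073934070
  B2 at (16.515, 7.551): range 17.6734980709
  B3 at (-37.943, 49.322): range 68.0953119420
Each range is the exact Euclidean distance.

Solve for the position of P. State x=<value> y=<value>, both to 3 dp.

eq1: (x + 39.236)² + (y + 30.278)² = 50.0073934070²
eq2: (x − 16.515)² + (y − 7.551)² = 17.6734980709²
eq3: (x + 37.943)² + (y − 49.322)² = 68.0953119420²
eq1−eq2, eq1−eq3 (x²,y² cancel):
  111.502·x + 75.658·y = 61.928707
  2.586·x + 159.200·y = -720.122160
det = 111.502·159.200 − 75.658·2.586 = 17555.466812
x = (61.928707·159.200 − 75.658·-720.122160) / 17555.466812 = 3.665072
y = (111.502·-720.122160 − 61.928707·2.586) / 17555.466812 = -4.582915

x=3.665 y=-4.583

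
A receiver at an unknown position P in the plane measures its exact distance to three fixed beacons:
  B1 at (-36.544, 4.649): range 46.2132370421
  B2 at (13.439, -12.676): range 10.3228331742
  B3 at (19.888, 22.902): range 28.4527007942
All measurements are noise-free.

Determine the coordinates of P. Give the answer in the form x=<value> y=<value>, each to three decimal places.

x=8.968 y=-3.372

eq1: (x + 36.544)² + (y − 4.649)² = 46.2132370421²
eq2: (x − 13.439)² + (y + 12.676)² = 10.3228331742²
eq3: (x − 19.888)² + (y − 22.902)² = 28.4527007942²
eq3−eq2, eq3−eq1 (x²,y² cancel):
  -12.898·x − 71.156·y = 124.248847
  -112.864·x − 36.506·y = -889.064106
det = -12.898·-36.506 − -71.156·-112.864 = -7560.096396
x = (124.248847·-36.506 − -71.156·-889.064106) / -7560.096396 = 8.967885
y = (-12.898·-889.064106 − 124.248847·-112.864) / -7560.096396 = -3.371699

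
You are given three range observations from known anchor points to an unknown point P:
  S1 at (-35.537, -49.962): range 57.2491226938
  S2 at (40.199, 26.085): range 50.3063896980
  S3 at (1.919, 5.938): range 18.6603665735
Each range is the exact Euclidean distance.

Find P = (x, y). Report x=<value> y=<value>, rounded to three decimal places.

x=7.263 y=-11.941

eq1: (x + 35.537)² + (y + 49.962)² = 57.2491226938²
eq2: (x − 40.199)² + (y − 26.085)² = 50.3063896980²
eq3: (x − 1.919)² + (y − 5.938)² = 18.6603665735²
eq1−eq2, eq1−eq3 (x²,y² cancel):
  151.472·x + 152.094·y = -715.963782
  74.912·x + 111.800·y = -790.884639
det = 151.472·111.800 − 152.094·74.912 = 5540.903872
x = (-715.963782·111.800 − 152.094·-790.884639) / 5540.903872 = 7.263085
y = (151.472·-790.884639 − -715.963782·74.912) / 5540.903872 = -11.940759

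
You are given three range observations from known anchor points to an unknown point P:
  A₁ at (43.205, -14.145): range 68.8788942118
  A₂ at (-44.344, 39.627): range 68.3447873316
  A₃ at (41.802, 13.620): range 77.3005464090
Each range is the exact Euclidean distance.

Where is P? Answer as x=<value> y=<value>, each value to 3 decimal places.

eq1: (x − 43.205)² + (y + 14.145)² = 68.8788942118²
eq2: (x + 44.344)² + (y − 39.627)² = 68.3447873316²
eq3: (x − 41.802)² + (y − 13.620)² = 77.3005464090²
eq2−eq1, eq2−eq3 (x²,y² cancel):
  175.098·x − 107.544·y = -1543.228527
  172.292·x − 52.014·y = -2908.142381
det = 175.098·-52.014 − -107.544·172.292 = 9421.423476
x = (-1543.228527·-52.014 − -107.544·-2908.142381) / 9421.423476 = -24.676077
y = (175.098·-2908.142381 − -1543.228527·172.292) / 9421.423476 = -25.826669

x=-24.676 y=-25.827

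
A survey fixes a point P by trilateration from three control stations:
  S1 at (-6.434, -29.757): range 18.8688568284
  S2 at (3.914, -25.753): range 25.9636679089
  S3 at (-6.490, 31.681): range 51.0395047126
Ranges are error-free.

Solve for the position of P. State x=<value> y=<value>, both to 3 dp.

eq1: (x + 6.434)² + (y + 29.757)² = 18.8688568284²
eq2: (x − 3.914)² + (y + 25.753)² = 25.9636679089²
eq3: (x + 6.490)² + (y − 31.681)² = 51.0395047126²
eq2−eq3, eq2−eq1 (x²,y² cancel):
  -20.808·x + 114.868·y = -1563.649534
  -20.696·x − 8.008·y = 566.417293
det = -20.808·-8.008 − 114.868·-20.696 = 2543.938592
x = (-1563.649534·-8.008 − 114.868·566.417293) / 2543.938592 = -20.653610
y = (-20.808·566.417293 − -1563.649534·-20.696) / 2543.938592 = -17.353918

x=-20.654 y=-17.354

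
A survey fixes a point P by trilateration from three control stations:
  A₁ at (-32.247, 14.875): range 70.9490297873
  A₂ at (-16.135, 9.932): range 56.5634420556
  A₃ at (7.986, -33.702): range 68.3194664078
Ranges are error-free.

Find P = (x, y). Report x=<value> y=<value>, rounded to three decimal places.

x=37.493 y=27.917

eq1: (x + 32.247)² + (y − 14.875)² = 70.9490297873²
eq2: (x + 16.135)² + (y − 9.932)² = 56.5634420556²
eq3: (x − 7.986)² + (y + 33.702)² = 68.3194664078²
eq2−eq1, eq2−eq3 (x²,y² cancel):
  -32.224·x + 9.886·y = -932.190066
  48.242·x − 87.268·y = -627.508362
det = -32.224·-87.268 − 9.886·48.242 = 2335.203620
x = (-932.190066·-87.268 − 9.886·-627.508362) / 2335.203620 = 37.493052
y = (-32.224·-627.508362 − -932.190066·48.242) / 2335.203620 = 27.916856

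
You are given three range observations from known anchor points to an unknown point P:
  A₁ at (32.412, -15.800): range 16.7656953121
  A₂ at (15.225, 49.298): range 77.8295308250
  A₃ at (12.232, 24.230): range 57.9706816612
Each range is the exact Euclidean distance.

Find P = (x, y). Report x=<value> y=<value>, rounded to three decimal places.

x=48.300 y=-21.154

eq1: (x − 32.412)² + (y + 15.800)² = 16.7656953121²
eq2: (x − 15.225)² + (y − 49.298)² = 77.8295308250²
eq3: (x − 12.232)² + (y − 24.230)² = 57.9706816612²
eq2−eq1, eq2−eq3 (x²,y² cancel):
  34.374·x − 130.196·y = 4414.431644
  -5.986·x − 50.136·y = 771.457231
det = 34.374·-50.136 − -130.196·-5.986 = -2502.728120
x = (4414.431644·-50.136 − -130.196·771.457231) / -2502.728120 = 48.299813
y = (34.374·771.457231 − 4414.431644·-5.986) / -2502.728120 = -21.154059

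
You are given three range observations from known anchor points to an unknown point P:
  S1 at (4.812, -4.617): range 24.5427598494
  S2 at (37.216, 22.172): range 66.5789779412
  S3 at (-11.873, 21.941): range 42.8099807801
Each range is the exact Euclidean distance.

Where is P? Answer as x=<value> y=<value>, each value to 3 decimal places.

eq1: (x − 4.812)² + (y + 4.617)² = 24.5427598494²
eq2: (x − 37.216)² + (y − 22.172)² = 66.5789779412²
eq3: (x + 11.873)² + (y − 21.941)² = 42.8099807801²
eq3−eq1, eq3−eq2 (x²,y² cancel):
  33.370·x − 53.116·y = 652.443816
  98.178·x + 0.462·y = -1345.813219
det = 33.370·0.462 − -53.116·98.178 = 5230.239588
x = (652.443816·0.462 − -53.116·-1345.813219) / 5230.239588 = -13.609852
y = (33.370·-1345.813219 − 652.443816·98.178) / 5230.239588 = -20.833733

x=-13.610 y=-20.834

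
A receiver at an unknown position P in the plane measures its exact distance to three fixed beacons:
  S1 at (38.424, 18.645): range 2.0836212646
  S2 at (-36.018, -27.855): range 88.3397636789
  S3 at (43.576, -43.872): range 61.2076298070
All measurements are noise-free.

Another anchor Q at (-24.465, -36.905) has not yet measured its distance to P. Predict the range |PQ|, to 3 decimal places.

eq1: (x − 38.424)² + (y − 18.645)² = 2.0836212646²
eq2: (x + 36.018)² + (y + 27.855)² = 88.3397636789²
eq3: (x − 43.576)² + (y + 43.872)² = 61.2076298070²
eq2−eq1, eq2−eq3 (x²,y² cancel):
  148.884·x + 93.000·y = 7550.414821
  159.188·x − 32.034·y = 5807.962711
det = 148.884·-32.034 − 93.000·159.188 = -19573.834056
x = (7550.414821·-32.034 − 93.000·5807.962711) / -19573.834056 = 39.951832
y = (148.884·5807.962711 − 7550.414821·159.188) / -19573.834056 = 17.228240
|P − Q| = √((39.951832 − -24.465)² + (17.228240 − -36.905)²) = 84.142355

84.142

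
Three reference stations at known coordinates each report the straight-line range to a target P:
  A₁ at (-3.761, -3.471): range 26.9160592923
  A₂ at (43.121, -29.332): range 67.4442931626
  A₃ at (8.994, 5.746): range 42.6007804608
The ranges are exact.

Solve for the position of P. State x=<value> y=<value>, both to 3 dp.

eq1: (x + 3.761)² + (y + 3.471)² = 26.9160592923²
eq2: (x − 43.121)² + (y + 29.332)² = 67.4442931626²
eq3: (x − 8.994)² + (y − 5.746)² = 42.6007804608²
eq1−eq3, eq1−eq2 (x²,y² cancel):
  25.510·x + 18.434·y = -1002.636658
  93.764·x − 51.722·y = -1130.664529
det = 25.510·-51.722 − 18.434·93.764 = -3047.873796
x = (-1002.636658·-51.722 − 18.434·-1130.664529) / -3047.873796 = -23.853036
y = (25.510·-1130.664529 − -1002.636658·93.764) / -3047.873796 = -21.381453

x=-23.853 y=-21.381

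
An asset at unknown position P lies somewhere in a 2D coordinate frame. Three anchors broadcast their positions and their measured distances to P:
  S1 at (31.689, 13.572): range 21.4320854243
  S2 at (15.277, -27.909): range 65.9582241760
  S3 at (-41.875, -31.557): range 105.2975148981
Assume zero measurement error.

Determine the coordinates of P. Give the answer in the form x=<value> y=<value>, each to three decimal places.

eq1: (x − 31.689)² + (y − 13.572)² = 21.4320854243²
eq2: (x − 15.277)² + (y + 27.909)² = 65.9582241760²
eq3: (x + 41.875)² + (y + 31.557)² = 105.2975148981²
eq1−eq2, eq1−eq3 (x²,y² cancel):
  -32.824·x − 82.962·y = -4067.245946
  -147.128·x − 90.258·y = -9067.264389
det = -32.824·-90.258 − -82.962·-147.128 = -9243.404544
x = (-4067.245946·-90.258 − -82.962·-9067.264389) / -9243.404544 = 41.666131
y = (-32.824·-9067.264389 − -4067.245946·-147.128) / -9243.404544 = 32.540161

x=41.666 y=32.540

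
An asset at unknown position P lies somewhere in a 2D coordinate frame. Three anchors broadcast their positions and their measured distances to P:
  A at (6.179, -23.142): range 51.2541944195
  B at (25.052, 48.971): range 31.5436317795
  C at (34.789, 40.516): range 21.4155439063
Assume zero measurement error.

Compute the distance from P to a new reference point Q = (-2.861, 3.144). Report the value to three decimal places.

41.272

eq1: (x − 6.179)² + (y + 23.142)² = 51.2541944195²
eq2: (x − 25.052)² + (y − 48.971)² = 31.5436317795²
eq3: (x − 34.789)² + (y − 40.516)² = 21.4155439063²
eq2−eq3, eq2−eq1 (x²,y² cancel):
  19.474·x − 16.910·y = 362.434417
  -37.746·x − 144.226·y = -4084.021080
det = 19.474·-144.226 − -16.910·-37.746 = -3446.941984
x = (362.434417·-144.226 − -16.910·-4084.021080) / -3446.941984 = 35.200263
y = (19.474·-4084.021080 − 362.434417·-37.746) / -3446.941984 = 19.104405
|P − Q| = √((35.200263 − -2.861)² + (19.104405 − 3.144)²) = 41.272197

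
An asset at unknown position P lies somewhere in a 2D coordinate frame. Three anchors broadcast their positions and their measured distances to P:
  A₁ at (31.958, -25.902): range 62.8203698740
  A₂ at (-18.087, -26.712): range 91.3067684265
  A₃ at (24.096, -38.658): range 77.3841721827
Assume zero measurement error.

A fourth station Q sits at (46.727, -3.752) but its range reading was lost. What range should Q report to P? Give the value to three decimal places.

eq1: (x − 31.958)² + (y + 25.902)² = 62.8203698740²
eq2: (x + 18.087)² + (y + 26.712)² = 91.3067684265²
eq3: (x − 24.096)² + (y + 38.658)² = 77.3841721827²
eq1−eq3, eq1−eq2 (x²,y² cancel):
  -15.724·x − 25.512·y = -1659.080421
  -100.090·x − 1.620·y = -5042.083944
det = -15.724·-1.620 − -25.512·-100.090 = -2528.023200
x = (-1659.080421·-1.620 − -25.512·-5042.083944) / -2528.023200 = 49.819929
y = (-15.724·-5042.083944 − -1659.080421·-100.090) / -2528.023200 = 34.325489
|P − Q| = √((49.819929 − 46.727)² + (34.325489 − -3.752)²) = 38.202897

38.203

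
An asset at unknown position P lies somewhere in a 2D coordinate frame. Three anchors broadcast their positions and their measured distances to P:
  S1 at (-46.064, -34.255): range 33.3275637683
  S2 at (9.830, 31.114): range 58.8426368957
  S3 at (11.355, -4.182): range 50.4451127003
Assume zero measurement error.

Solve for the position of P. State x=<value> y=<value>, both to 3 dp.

x=-39.028 y=-1.679

eq1: (x + 46.064)² + (y + 34.255)² = 33.3275637683²
eq2: (x − 9.830)² + (y − 31.114)² = 58.8426368957²
eq3: (x − 11.355)² + (y + 4.182)² = 50.4451127003²
eq1−eq2, eq1−eq3 (x²,y² cancel):
  111.788·x + 130.738·y = -4582.316635
  114.838·x + 60.146·y = -4582.854861
det = 111.788·60.146 − 130.738·114.838 = -8290.089396
x = (-4582.316635·60.146 − 130.738·-4582.854861) / -8290.089396 = -39.027958
y = (111.788·-4582.854861 − -4582.316635·114.838) / -8290.089396 = -1.678619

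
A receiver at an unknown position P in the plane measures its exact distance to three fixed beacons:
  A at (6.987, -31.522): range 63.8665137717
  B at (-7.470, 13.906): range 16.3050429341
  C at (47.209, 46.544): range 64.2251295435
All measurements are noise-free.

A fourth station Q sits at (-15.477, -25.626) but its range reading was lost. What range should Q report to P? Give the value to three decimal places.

eq1: (x − 6.987)² + (y + 31.522)² = 63.8665137717²
eq2: (x + 7.470)² + (y − 13.906)² = 16.3050429341²
eq3: (x − 47.209)² + (y − 46.544)² = 64.2251295435²
eq3−eq2, eq3−eq1 (x²,y² cancel):
  -109.358·x − 65.276·y = -286.843041
  -80.444·x − 156.132·y = -3306.643280
det = -109.358·-156.132 − -65.276·-80.444 = 11823.220712
x = (-286.843041·-156.132 − -65.276·-3306.643280) / 11823.220712 = -14.468060
y = (-109.358·-3306.643280 − -286.843041·-80.444) / 11823.220712 = 28.632900
|P − Q| = √((-14.468060 − -15.477)² + (28.632900 − -25.626)²) = 54.268280

54.268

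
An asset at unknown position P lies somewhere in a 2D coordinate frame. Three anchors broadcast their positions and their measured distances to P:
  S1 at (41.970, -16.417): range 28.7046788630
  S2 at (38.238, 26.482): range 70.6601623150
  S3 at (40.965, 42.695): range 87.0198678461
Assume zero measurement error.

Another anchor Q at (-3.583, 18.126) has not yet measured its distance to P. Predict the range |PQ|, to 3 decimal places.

72.799

eq1: (x − 41.970)² + (y + 16.417)² = 28.7046788630²
eq2: (x − 38.238)² + (y − 26.482)² = 70.6601623150²
eq3: (x − 40.965)² + (y − 42.695)² = 87.0198678461²
eq3−eq2, eq3−eq1 (x²,y² cancel):
  -5.454·x − 32.426·y = 1242.045580
  2.010·x − 118.224·y = 5278.503350
det = -5.454·-118.224 − -32.426·2.010 = 709.969956
x = (1242.045580·-118.224 − -32.426·5278.503350) / 709.969956 = 34.256595
y = (-5.454·5278.503350 − 1242.045580·2.010) / 709.969956 = -44.065905
|P − Q| = √((34.256595 − -3.583)² + (-44.065905 − 18.126)²) = 72.798819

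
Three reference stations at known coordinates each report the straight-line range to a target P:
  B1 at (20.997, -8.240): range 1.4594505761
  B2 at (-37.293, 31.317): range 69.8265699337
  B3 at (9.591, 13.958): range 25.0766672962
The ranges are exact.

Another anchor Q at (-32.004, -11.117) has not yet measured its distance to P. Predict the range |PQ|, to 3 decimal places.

51.784

eq1: (x − 20.997)² + (y + 8.240)² = 1.4594505761²
eq2: (x + 37.293)² + (y − 31.317)² = 69.8265699337²
eq3: (x − 9.591)² + (y − 13.958)² = 25.0766672962²
eq1−eq3, eq1−eq2 (x²,y² cancel):
  -22.812·x + 44.396·y = -848.667811
  -116.580·x + 79.114·y = -3010.869144
det = -22.812·79.114 − 44.396·-116.580 = 3370.937112
x = (-848.667811·79.114 − 44.396·-3010.869144) / 3370.937112 = 19.736067
y = (-22.812·-3010.869144 − -848.667811·-116.580) / 3370.937112 = -8.974877
|P − Q| = √((19.736067 − -32.004)² + (-8.974877 − -11.117)²) = 51.784392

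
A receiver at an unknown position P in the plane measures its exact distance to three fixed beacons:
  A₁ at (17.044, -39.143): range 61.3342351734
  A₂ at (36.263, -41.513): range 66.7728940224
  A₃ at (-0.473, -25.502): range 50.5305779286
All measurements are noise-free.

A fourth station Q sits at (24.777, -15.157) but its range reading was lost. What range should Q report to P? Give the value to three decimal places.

38.307

eq1: (x − 17.044)² + (y + 39.143)² = 61.3342351734²
eq2: (x − 36.263)² + (y + 41.513)² = 66.7728940224²
eq3: (x + 0.473)² + (y + 25.502)² = 50.5305779286²
eq3−eq1, eq3−eq2 (x²,y² cancel):
  35.034·x − 27.282·y = -36.452447
  73.472·x − 32.022·y = 482.478535
det = 35.034·-32.022 − -27.282·73.472 = 882.604356
x = (-36.452447·-32.022 − -27.282·482.478535) / 882.604356 = 16.236335
y = (35.034·482.478535 − -36.452447·73.472) / 882.604356 = 22.185917
|P − Q| = √((16.236335 − 24.777)² + (22.185917 − -15.157)²) = 38.307133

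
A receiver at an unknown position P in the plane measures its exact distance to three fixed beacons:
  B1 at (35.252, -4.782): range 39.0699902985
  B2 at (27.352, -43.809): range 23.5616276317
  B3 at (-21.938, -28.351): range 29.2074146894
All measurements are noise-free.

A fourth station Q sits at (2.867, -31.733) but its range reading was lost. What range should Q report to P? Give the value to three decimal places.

eq1: (x − 35.252)² + (y + 4.782)² = 39.0699902985²
eq2: (x − 27.352)² + (y + 43.809)² = 23.5616276317²
eq3: (x + 21.938)² + (y + 28.351)² = 29.2074146894²
eq1−eq2, eq1−eq3 (x²,y² cancel):
  -15.800·x − 78.054·y = 2373.103202
  -114.380·x − 47.138·y = 692.875086
det = -15.800·-47.138 − -78.054·-114.380 = -8183.036120
x = (2373.103202·-47.138 − -78.054·692.875086) / -8183.036120 = 7.061153
y = (-15.800·692.875086 − 2373.103202·-114.380) / -8183.036120 = -31.832698
|P − Q| = √((7.061153 − 2.867)² + (-31.832698 − -31.733)²) = 4.195337

4.195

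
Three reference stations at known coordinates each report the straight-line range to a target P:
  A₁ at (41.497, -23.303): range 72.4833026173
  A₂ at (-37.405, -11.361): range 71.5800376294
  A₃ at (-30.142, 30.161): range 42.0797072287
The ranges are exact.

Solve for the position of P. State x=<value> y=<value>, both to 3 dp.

x=10.214 y=42.082

eq1: (x − 41.497)² + (y + 23.303)² = 72.4833026173²
eq2: (x + 37.405)² + (y + 11.361)² = 71.5800376294²
eq3: (x + 30.142)² + (y − 30.161)² = 42.0797072287²
eq3−eq1, eq3−eq2 (x²,y² cancel):
  143.278·x − 106.928·y = -3036.322665
  -14.526·x − 83.044·y = -3643.019766
det = 143.278·-83.044 − -106.928·-14.526 = -13451.614360
x = (-3036.322665·-83.044 − -106.928·-3643.019766) / -13451.614360 = 10.213825
y = (143.278·-3643.019766 − -3036.322665·-14.526) / -13451.614360 = 42.081953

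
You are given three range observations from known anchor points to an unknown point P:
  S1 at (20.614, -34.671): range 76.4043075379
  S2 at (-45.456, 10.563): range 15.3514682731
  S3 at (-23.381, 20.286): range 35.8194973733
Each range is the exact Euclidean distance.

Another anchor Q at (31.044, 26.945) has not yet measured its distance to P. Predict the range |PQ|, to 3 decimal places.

eq1: (x − 20.614)² + (y + 34.671)² = 76.4043075379²
eq2: (x + 45.456)² + (y − 10.563)² = 15.3514682731²
eq3: (x + 23.381)² + (y − 20.286)² = 35.8194973733²
eq2−eq3, eq2−eq1 (x²,y² cancel):
  44.150·x + 19.446·y = -2267.000762
  132.140·x − 90.468·y = -6152.760300
det = 44.150·-90.468 − 19.446·132.140 = -6563.756640
x = (-2267.000762·-90.468 − 19.446·-6152.760300) / -6563.756640 = -49.474351
y = (44.150·-6152.760300 − -2267.000762·132.140) / -6563.756640 = -4.253222
|P − Q| = √((-49.474351 − 31.044)² + (-4.253222 − 26.945)²) = 86.351224

86.351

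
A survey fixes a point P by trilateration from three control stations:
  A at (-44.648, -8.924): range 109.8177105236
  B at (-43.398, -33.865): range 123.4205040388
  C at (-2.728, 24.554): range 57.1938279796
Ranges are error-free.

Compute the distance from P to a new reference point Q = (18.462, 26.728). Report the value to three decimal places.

37.373

eq1: (x + 44.648)² + (y + 8.924)² = 109.8177105236²
eq2: (x + 43.398)² + (y + 33.865)² = 123.4205040388²
eq3: (x + 2.728)² + (y − 24.554)² = 57.1938279796²
eq1−eq3, eq1−eq2 (x²,y² cancel):
  83.840·x + 66.956·y = 7326.054806
  2.500·x − 49.882·y = -2215.548324
det = 83.840·-49.882 − 66.956·2.500 = -4349.496880
x = (7326.054806·-49.882 − 66.956·-2215.548324) / -4349.496880 = 49.912442
y = (83.840·-2215.548324 − 7326.054806·2.500) / -4349.496880 = 46.917313
|P − Q| = √((49.912442 − 18.462)² + (46.917313 − 26.728)²) = 37.372968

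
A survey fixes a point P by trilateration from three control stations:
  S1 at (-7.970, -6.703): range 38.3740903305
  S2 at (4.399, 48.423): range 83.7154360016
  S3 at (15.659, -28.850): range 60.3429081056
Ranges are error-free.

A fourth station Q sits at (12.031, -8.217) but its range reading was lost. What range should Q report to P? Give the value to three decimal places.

eq1: (x + 7.970)² + (y + 6.703)² = 38.3740903305²
eq2: (x − 4.399)² + (y − 48.423)² = 83.7154360016²
eq3: (x − 15.659)² + (y + 28.850)² = 60.3429081056²
eq1−eq2, eq1−eq3 (x²,y² cancel):
  24.738·x + 110.252·y = -3280.016395
  47.258·x − 44.294·y = -1199.620078
det = 24.738·-44.294 − 110.252·47.258 = -6306.033988
x = (-3280.016395·-44.294 − 110.252·-1199.620078) / -6306.033988 = -44.012696
y = (24.738·-1199.620078 − -3280.016395·47.258) / -6306.033988 = -19.874744
|P − Q| = √((-44.012696 − 12.031)² + (-19.874744 − -8.217)²) = 57.243331

57.243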